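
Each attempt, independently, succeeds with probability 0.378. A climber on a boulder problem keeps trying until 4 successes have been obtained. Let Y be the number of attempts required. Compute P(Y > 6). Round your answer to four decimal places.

0.8498

Needing more than 6 attempts ⇔ fewer than 4 successes in the first 6. With X ~ Binomial(6, 0.378), P(Y > 6) = P(X ≤ 3).
  k=0: C(6,0)·0.378^0·0.622^6 = 0.057908
  k=1: C(6,1)·0.378^1·0.622^5 = 0.211152
  k=2: C(6,2)·0.378^2·0.622^4 = 0.320802
  k=3: C(6,3)·0.378^3·0.622^3 = 0.259942
P(X ≤ 3) = 0.849804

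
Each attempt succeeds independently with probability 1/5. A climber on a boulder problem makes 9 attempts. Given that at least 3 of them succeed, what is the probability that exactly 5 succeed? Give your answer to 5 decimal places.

X ~ Binomial(9, 0.20). Want P(X=5 | X≥3) = P(X=5) / P(X≥3).
P(X=5) = C(9,5)·0.20^5·0.80^4 = 0.0165151
P(X≥3) = 1 − 0.1342177 − 0.3019899 − 0.3019899 = 0.2618025
Ratio = 0.0165151 / 0.2618025 = 0.0630822

0.06308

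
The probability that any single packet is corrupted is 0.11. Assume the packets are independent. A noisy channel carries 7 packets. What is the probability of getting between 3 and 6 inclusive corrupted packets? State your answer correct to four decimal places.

0.0331

X ~ Binomial(7, 0.11); P(3 ≤ X ≤ 6) = Σ C(7,k) p^k (1−p)^(7−k) over k:
  k=3: C(7,3)·0.11^3·0.89^4 = 0.029228
  k=4: C(7,4)·0.11^4·0.89^3 = 0.003613
  k=5: C(7,5)·0.11^5·0.89^2 = 0.000268
  k=6: C(7,6)·0.11^6·0.89^1 = 0.000011
Total = 0.033120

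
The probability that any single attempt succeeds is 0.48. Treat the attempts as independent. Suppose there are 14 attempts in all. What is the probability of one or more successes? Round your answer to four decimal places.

P(at least one) = 1 − P(none) = 1 − (1 − 0.48)^14
= 1 − 0.000106 = 0.999894

0.9999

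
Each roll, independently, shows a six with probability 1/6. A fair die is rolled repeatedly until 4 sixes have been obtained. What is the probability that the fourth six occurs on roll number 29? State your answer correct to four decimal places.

0.0265

Y = trial on which the fourth success occurs; negative binomial, r=4, p=0.166667.
P(Y=29) = C(28,3) · p^4 · (1−p)^25
= 3276 · 0.0007716 · 0.010483 = 0.026498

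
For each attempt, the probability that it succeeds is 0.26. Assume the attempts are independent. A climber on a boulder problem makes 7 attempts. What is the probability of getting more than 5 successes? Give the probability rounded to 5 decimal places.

0.00168

X ~ Binomial(7, 0.26); P(X ≥ 6) = Σ C(7,k) p^k (1−p)^(7−k) over k:
  k=6: C(7,6)·0.26^6·0.74^1 = 0.0016002
  k=7: C(7,7)·0.26^7·0.74^0 = 0.0000803
Total = 0.0016805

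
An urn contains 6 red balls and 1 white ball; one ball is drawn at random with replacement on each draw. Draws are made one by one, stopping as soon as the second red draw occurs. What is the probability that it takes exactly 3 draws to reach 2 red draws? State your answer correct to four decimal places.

0.2099

Y = trial on which the second success occurs; negative binomial, r=2, p=0.857143.
P(Y=3) = C(2,1) · p^2 · (1−p)^1
= 2 · 0.73469 · 0.14286 = 0.209913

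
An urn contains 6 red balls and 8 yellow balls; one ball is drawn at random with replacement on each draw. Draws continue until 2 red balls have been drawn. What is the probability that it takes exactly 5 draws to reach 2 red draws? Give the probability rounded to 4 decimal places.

0.1371

Y = trial on which the second success occurs; negative binomial, r=2, p=0.428571.
P(Y=5) = C(4,1) · p^2 · (1−p)^3
= 4 · 0.18367 · 0.18659 = 0.137086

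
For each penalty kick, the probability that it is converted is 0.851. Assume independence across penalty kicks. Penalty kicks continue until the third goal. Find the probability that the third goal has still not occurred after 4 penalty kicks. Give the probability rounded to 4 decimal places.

Needing more than 4 penalty kicks ⇔ fewer than 3 successes in the first 4. With X ~ Binomial(4, 0.851), P(Y > 4) = P(X ≤ 2).
  k=0: C(4,0)·0.851^0·0.149^4 = 0.000493
  k=1: C(4,1)·0.851^1·0.149^3 = 0.011260
  k=2: C(4,2)·0.851^2·0.149^2 = 0.096468
P(X ≤ 2) = 0.108221

0.1082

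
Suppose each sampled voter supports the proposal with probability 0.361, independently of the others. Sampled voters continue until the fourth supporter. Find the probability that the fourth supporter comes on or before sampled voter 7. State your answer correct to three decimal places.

Finishing within 7 sampled voters ⇔ at least 4 successes in the first 7. With X ~ Binomial(7, 0.361), P(Y ≤ 7) = 1 − P(X ≤ 3).
  k=0: C(7,0)·0.361^0·0.639^7 = 0.04350
  k=1: C(7,1)·0.361^1·0.639^6 = 0.17203
  k=2: C(7,2)·0.361^2·0.639^5 = 0.29157
  k=3: C(7,3)·0.361^3·0.639^4 = 0.27453
1 − 0.78163 = 0.21837

0.218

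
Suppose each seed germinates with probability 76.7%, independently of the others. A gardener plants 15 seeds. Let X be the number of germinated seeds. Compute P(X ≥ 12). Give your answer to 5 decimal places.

0.52374

X ~ Binomial(15, 0.767); P(X ≥ 12) = Σ C(15,k) p^k (1−p)^(15−k) over k:
  k=12: C(15,12)·0.767^12·0.233^3 = 0.2385742
  k=13: C(15,13)·0.767^13·0.233^2 = 0.1812345
  k=14: C(15,14)·0.767^14·0.233^1 = 0.0852280
  k=15: C(15,15)·0.767^15·0.233^0 = 0.0187038
Total = 0.5237405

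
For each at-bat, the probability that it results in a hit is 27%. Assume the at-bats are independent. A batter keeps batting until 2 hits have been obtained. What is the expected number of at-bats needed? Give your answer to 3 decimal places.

7.407

Y = total at-bats until the second success; negative binomial with r=2, p=0.27.
E[Y] = r / p = 2 / 0.27 = 7.40741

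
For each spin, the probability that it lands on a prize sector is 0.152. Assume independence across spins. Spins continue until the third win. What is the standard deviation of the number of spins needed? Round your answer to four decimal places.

Y = total spins until the third success; negative binomial with r=3, p=0.152.
SD(Y) = √[r(1−p)/p²] = √(110.110803) = 10.493369

10.4934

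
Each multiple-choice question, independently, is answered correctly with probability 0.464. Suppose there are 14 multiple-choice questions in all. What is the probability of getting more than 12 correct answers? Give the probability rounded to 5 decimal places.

0.00037

X ~ Binomial(14, 0.464); P(X ≥ 13) = Σ C(14,k) p^k (1−p)^(14−k) over k:
  k=13: C(14,13)·0.464^13·0.536^1 = 0.0003468
  k=14: C(14,14)·0.464^14·0.536^0 = 0.0000214
Total = 0.0003682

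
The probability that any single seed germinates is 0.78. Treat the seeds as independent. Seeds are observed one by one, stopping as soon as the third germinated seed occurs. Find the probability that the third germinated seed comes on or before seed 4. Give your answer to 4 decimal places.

Finishing within 4 seeds ⇔ at least 3 successes in the first 4. With X ~ Binomial(4, 0.78), P(Y ≤ 4) = 1 − P(X ≤ 2).
  k=0: C(4,0)·0.78^0·0.22^4 = 0.002343
  k=1: C(4,1)·0.78^1·0.22^3 = 0.033222
  k=2: C(4,2)·0.78^2·0.22^2 = 0.176679
1 − 0.212244 = 0.787756

0.7878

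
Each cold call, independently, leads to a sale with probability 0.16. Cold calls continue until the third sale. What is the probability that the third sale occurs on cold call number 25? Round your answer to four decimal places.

0.0244

Y = trial on which the third success occurs; negative binomial, r=3, p=0.16.
P(Y=25) = C(24,2) · p^3 · (1−p)^22
= 276 · 0.004096 · 0.021585 = 0.024401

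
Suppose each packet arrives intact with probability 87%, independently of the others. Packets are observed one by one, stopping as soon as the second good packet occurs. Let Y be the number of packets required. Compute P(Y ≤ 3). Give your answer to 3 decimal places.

0.954

Finishing within 3 packets ⇔ at least 2 successes in the first 3. With X ~ Binomial(3, 0.87), P(Y ≤ 3) = 1 − P(X ≤ 1).
  k=0: C(3,0)·0.87^0·0.13^3 = 0.00220
  k=1: C(3,1)·0.87^1·0.13^2 = 0.04411
1 − 0.04631 = 0.95369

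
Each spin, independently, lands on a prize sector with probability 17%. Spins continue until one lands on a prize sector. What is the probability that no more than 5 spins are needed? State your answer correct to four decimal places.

0.6061

Y = number of spins to the first success; geometric, p = 0.17.
P(Y ≤ 5) = 1 − (1−p)^5 = 1 − 0.393904 = 0.606096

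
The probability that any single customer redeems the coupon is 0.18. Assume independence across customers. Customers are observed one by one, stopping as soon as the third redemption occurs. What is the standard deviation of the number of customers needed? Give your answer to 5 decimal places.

Y = total customers until the third success; negative binomial with r=3, p=0.18.
SD(Y) = √[r(1−p)/p²] = √(75.9259259) = 8.7135484

8.71355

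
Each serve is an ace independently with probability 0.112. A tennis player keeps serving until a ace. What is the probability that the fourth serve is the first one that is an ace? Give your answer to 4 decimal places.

0.0784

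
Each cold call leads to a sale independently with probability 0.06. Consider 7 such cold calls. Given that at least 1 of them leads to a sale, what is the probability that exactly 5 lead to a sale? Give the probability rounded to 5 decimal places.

0.00004

X ~ Binomial(7, 0.06). Want P(X=5 | X≥1) = P(X=5) / P(X≥1).
P(X=5) = C(7,5)·0.06^5·0.94^2 = 0.0000144
P(X≥1) = 1 − 0.6484776 = 0.3515224
Ratio = 0.0000144 / 0.3515224 = 0.0000410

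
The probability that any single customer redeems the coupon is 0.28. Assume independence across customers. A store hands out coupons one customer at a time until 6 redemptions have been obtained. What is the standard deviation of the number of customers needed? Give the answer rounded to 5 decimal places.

7.42307

Y = total customers until the sixth success; negative binomial with r=6, p=0.28.
SD(Y) = √[r(1−p)/p²] = √(55.1020408) = 7.4230749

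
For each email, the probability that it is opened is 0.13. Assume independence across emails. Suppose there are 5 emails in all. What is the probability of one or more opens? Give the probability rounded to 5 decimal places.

0.50158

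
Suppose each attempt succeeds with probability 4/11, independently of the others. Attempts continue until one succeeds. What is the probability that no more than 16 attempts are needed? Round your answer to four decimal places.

0.9993

Y = number of attempts to the first success; geometric, p = 0.363636.
P(Y ≤ 16) = 1 − (1−p)^16 = 1 − 0.000723 = 0.999277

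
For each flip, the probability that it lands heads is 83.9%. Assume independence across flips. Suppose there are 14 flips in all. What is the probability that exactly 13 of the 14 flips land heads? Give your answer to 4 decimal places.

0.2301

X ~ Binomial(n=14, p=0.839).
P(X=13) = C(14,13) · p^13 · (1−p)^1
= 14 · 0.10207 · 0.161 = 0.230070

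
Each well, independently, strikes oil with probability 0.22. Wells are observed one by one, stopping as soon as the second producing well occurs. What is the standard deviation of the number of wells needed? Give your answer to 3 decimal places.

5.677

Y = total wells until the second success; negative binomial with r=2, p=0.22.
SD(Y) = √[r(1−p)/p²] = √(32.23140) = 5.67727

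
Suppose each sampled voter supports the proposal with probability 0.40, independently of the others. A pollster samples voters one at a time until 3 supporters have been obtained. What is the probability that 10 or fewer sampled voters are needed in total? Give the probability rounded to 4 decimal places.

Finishing within 10 sampled voters ⇔ at least 3 successes in the first 10. With X ~ Binomial(10, 0.40), P(Y ≤ 10) = 1 − P(X ≤ 2).
  k=0: C(10,0)·0.40^0·0.60^10 = 0.006047
  k=1: C(10,1)·0.40^1·0.60^9 = 0.040311
  k=2: C(10,2)·0.40^2·0.60^8 = 0.120932
1 − 0.167290 = 0.832710

0.8327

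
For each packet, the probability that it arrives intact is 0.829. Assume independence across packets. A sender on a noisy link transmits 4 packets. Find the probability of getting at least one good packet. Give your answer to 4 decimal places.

P(at least one) = 1 − P(none) = 1 − (1 − 0.829)^4
= 1 − 0.000855 = 0.999145

0.9991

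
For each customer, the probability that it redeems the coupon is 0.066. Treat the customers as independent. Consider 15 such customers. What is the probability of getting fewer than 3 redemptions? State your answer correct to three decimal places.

X ~ Binomial(15, 0.066); P(X ≤ 2) = Σ C(15,k) p^k (1−p)^(15−k) over k:
  k=0: C(15,0)·0.066^0·0.934^15 = 0.35909
  k=1: C(15,1)·0.066^1·0.934^14 = 0.38062
  k=2: C(15,2)·0.066^2·0.934^13 = 0.18827
Total = 0.92798

0.928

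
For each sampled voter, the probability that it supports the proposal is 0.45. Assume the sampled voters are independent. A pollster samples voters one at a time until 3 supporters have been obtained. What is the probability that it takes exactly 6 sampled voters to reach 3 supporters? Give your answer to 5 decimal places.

Y = trial on which the third success occurs; negative binomial, r=3, p=0.45.
P(Y=6) = C(5,2) · p^3 · (1−p)^3
= 10 · 0.091125 · 0.16637 = 0.1516092

0.15161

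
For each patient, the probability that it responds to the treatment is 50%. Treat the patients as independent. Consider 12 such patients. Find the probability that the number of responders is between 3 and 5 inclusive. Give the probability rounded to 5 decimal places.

X ~ Binomial(12, 0.50); P(3 ≤ X ≤ 5) = Σ C(12,k) p^k (1−p)^(12−k) over k:
  k=3: C(12,3)·0.50^3·0.50^9 = 0.0537109
  k=4: C(12,4)·0.50^4·0.50^8 = 0.1208496
  k=5: C(12,5)·0.50^5·0.50^7 = 0.1933594
Total = 0.3679199

0.36792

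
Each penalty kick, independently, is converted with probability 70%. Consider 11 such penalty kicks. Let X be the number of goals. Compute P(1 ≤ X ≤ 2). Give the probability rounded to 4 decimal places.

0.0006

X ~ Binomial(11, 0.70); P(1 ≤ X ≤ 2) = Σ C(11,k) p^k (1−p)^(11−k) over k:
  k=1: C(11,1)·0.70^1·0.30^10 = 0.000045
  k=2: C(11,2)·0.70^2·0.30^9 = 0.000530
Total = 0.000576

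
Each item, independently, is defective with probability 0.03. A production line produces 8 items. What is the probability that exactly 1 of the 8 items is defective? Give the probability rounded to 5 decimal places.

X ~ Binomial(n=8, p=0.03).
P(X=1) = C(8,1) · p^1 · (1−p)^7
= 8 · 0.03 · 0.80798 = 0.1939159

0.19392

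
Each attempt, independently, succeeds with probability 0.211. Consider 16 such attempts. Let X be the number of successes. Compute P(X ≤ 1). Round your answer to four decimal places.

X ~ Binomial(16, 0.211); P(X ≤ 1) = Σ C(16,k) p^k (1−p)^(16−k) over k:
  k=0: C(16,0)·0.211^0·0.789^16 = 0.022554
  k=1: C(16,1)·0.211^1·0.789^15 = 0.096507
Total = 0.119061

0.1191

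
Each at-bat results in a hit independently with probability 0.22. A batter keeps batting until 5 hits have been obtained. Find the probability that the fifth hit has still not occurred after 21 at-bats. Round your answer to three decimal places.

0.495

Needing more than 21 at-bats ⇔ fewer than 5 successes in the first 21. With X ~ Binomial(21, 0.22), P(Y > 21) = P(X ≤ 4).
  k=0: C(21,0)·0.22^0·0.78^21 = 0.00542
  k=1: C(21,1)·0.22^1·0.78^20 = 0.03210
  k=2: C(21,2)·0.22^2·0.78^19 = 0.09054
  k=3: C(21,3)·0.22^3·0.78^18 = 0.16174
  k=4: C(21,4)·0.22^4·0.78^17 = 0.20529
P(X ≤ 4) = 0.49510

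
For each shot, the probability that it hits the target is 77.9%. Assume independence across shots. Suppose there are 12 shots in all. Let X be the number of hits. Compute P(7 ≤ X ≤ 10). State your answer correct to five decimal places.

X ~ Binomial(12, 0.779); P(7 ≤ X ≤ 10) = Σ C(12,k) p^k (1−p)^(12−k) over k:
  k=7: C(12,7)·0.779^7·0.221^5 = 0.0726857
  k=8: C(12,8)·0.779^8·0.221^4 = 0.1601305
  k=9: C(12,9)·0.779^9·0.221^3 = 0.2508630
  k=10: C(12,10)·0.779^10·0.221^2 = 0.2652791
Total = 0.7489582

0.74896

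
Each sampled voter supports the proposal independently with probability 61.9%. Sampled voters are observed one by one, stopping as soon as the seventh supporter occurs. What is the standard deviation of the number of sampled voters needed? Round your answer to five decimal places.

2.63828

Y = total sampled voters until the seventh success; negative binomial with r=7, p=0.619.
SD(Y) = √[r(1−p)/p²] = √(6.9605205) = 2.6382798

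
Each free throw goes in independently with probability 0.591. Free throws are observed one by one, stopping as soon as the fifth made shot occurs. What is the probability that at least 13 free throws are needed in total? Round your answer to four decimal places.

0.0653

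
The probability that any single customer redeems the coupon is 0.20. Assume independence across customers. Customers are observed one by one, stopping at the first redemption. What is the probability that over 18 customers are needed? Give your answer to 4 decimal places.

0.0180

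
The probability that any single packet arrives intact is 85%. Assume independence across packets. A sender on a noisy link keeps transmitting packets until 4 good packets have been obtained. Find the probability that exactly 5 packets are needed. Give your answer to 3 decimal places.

Y = trial on which the fourth success occurs; negative binomial, r=4, p=0.85.
P(Y=5) = C(4,3) · p^4 · (1−p)^1
= 4 · 0.52201 · 0.15 = 0.31320

0.313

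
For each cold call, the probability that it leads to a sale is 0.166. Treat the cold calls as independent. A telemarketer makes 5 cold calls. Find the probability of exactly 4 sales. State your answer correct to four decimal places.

X ~ Binomial(n=5, p=0.166).
P(X=4) = C(5,4) · p^4 · (1−p)^1
= 5 · 0.00075933 · 0.834 = 0.003166

0.0032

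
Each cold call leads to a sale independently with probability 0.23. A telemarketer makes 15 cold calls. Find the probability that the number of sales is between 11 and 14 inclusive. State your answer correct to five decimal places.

0.00005

X ~ Binomial(15, 0.23); P(11 ≤ X ≤ 14) = Σ C(15,k) p^k (1−p)^(15−k) over k:
  k=11: C(15,11)·0.23^11·0.77^4 = 0.0000457
  k=12: C(15,12)·0.23^12·0.77^3 = 0.0000046
  k=13: C(15,13)·0.23^13·0.77^2 = 0.0000003
  k=14: C(15,14)·0.23^14·0.77^1 = 0.0000000
Total = 0.0000506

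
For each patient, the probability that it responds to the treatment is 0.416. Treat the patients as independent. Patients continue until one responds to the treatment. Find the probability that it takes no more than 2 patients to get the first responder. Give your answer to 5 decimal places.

Y = number of patients to the first success; geometric, p = 0.416.
P(Y ≤ 2) = 1 − (1−p)^2 = 1 − 0.3410560 = 0.6589440

0.65894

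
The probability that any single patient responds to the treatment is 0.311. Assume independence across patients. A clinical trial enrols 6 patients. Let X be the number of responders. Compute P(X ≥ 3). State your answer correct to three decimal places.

X ~ Binomial(6, 0.311); P(X ≥ 3) = Σ C(6,k) p^k (1−p)^(6−k) over k:
  k=3: C(6,3)·0.311^3·0.689^3 = 0.19677
  k=4: C(6,4)·0.311^4·0.689^2 = 0.06661
  k=5: C(6,5)·0.311^5·0.689^1 = 0.01203
  k=6: C(6,6)·0.311^6·0.689^0 = 0.00090
Total = 0.27632

0.276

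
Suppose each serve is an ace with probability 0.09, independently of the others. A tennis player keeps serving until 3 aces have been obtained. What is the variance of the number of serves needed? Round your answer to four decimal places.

337.0370

Y = total serves until the third success; negative binomial with r=3, p=0.09.
Var(Y) = r(1−p)/p² = 3·0.91 / 0.09² = 337.037037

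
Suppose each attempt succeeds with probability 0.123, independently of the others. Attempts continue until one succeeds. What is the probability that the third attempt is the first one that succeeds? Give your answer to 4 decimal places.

0.0946

Geometric (trials to first success), p = 0.123.
P(Y = 3) = (1−p)^2 · p = 0.76913 · 0.123 = 0.094603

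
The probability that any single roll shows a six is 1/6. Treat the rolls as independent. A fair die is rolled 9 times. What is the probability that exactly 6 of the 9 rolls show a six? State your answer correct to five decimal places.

X ~ Binomial(n=9, p=0.166667).
P(X=6) = C(9,6) · p^6 · (1−p)^3
= 84 · 2.1433e-05 · 0.5787 = 0.0010419

0.00104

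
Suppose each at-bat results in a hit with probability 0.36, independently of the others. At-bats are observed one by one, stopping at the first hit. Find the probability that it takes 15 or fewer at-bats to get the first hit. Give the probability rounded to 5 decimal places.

0.99876

Y = number of at-bats to the first success; geometric, p = 0.36.
P(Y ≤ 15) = 1 − (1−p)^15 = 1 − 0.0012379 = 0.9987621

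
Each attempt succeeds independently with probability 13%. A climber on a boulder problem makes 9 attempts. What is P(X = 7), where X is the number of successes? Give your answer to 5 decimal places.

X ~ Binomial(n=9, p=0.13).
P(X=7) = C(9,7) · p^7 · (1−p)^2
= 36 · 6.2749e-07 · 0.7569 = 0.0000171

0.00002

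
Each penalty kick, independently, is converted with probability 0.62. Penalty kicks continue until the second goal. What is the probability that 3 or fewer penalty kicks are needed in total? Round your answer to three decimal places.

Finishing within 3 penalty kicks ⇔ at least 2 successes in the first 3. With X ~ Binomial(3, 0.62), P(Y ≤ 3) = 1 − P(X ≤ 1).
  k=0: C(3,0)·0.62^0·0.38^3 = 0.05487
  k=1: C(3,1)·0.62^1·0.38^2 = 0.26858
1 − 0.32346 = 0.67654

0.677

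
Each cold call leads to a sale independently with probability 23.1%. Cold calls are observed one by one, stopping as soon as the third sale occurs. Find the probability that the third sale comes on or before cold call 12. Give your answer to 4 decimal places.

Finishing within 12 cold calls ⇔ at least 3 successes in the first 12. With X ~ Binomial(12, 0.231), P(Y ≤ 12) = 1 − P(X ≤ 2).
  k=0: C(12,0)·0.231^0·0.769^12 = 0.042768
  k=1: C(12,1)·0.231^1·0.769^11 = 0.154164
  k=2: C(12,2)·0.231^2·0.769^10 = 0.254701
1 − 0.451633 = 0.548367

0.5484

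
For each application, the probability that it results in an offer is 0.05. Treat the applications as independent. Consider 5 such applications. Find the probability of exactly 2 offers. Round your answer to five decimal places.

0.02143

X ~ Binomial(n=5, p=0.05).
P(X=2) = C(5,2) · p^2 · (1−p)^3
= 10 · 0.0025 · 0.85737 = 0.0214344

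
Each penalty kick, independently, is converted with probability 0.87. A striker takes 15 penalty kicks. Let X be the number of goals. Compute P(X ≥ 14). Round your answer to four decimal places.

X ~ Binomial(15, 0.87); P(X ≥ 14) = Σ C(15,k) p^k (1−p)^(15−k) over k:
  k=14: C(15,14)·0.87^14·0.13^1 = 0.277526
  k=15: C(15,15)·0.87^15·0.13^0 = 0.123819
Total = 0.401346

0.4013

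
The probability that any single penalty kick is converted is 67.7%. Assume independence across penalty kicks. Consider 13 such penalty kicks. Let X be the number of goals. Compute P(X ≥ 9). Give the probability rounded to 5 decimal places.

X ~ Binomial(13, 0.677); P(X ≥ 9) = Σ C(13,k) p^k (1−p)^(13−k) over k:
  k=9: C(13,9)·0.677^9·0.323^4 = 0.2324953
  k=10: C(13,10)·0.677^10·0.323^3 = 0.1949217
  k=11: C(13,11)·0.677^11·0.323^2 = 0.1114230
  k=12: C(13,12)·0.677^12·0.323^1 = 0.0389233
  k=13: C(13,13)·0.677^13·0.323^0 = 0.0062756
Total = 0.5840390

0.58404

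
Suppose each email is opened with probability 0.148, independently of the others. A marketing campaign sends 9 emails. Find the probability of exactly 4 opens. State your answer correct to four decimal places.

0.0271

X ~ Binomial(n=9, p=0.148).
P(X=4) = C(9,4) · p^4 · (1−p)^5
= 126 · 0.00047979 · 0.44895 = 0.027140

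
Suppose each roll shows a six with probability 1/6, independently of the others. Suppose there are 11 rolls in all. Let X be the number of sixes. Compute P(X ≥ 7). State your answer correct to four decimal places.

X ~ Binomial(11, 0.166667); P(X ≥ 7) = Σ C(11,k) p^k (1−p)^(11−k) over k:
  k=7: C(11,7)·0.166667^7·0.833333^4 = 0.000568
  k=8: C(11,8)·0.166667^8·0.833333^3 = 0.000057
  k=9: C(11,9)·0.166667^9·0.833333^2 = 0.000004
  k=10: C(11,10)·0.166667^10·0.833333^1 = 0.000000
  k=11: C(11,11)·0.166667^11·0.833333^0 = 0.000000
Total = 0.000629

0.0006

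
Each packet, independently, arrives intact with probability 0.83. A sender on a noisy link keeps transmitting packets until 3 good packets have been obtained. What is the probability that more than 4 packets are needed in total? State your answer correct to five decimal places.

0.13660

Needing more than 4 packets ⇔ fewer than 3 successes in the first 4. With X ~ Binomial(4, 0.83), P(Y > 4) = P(X ≤ 2).
  k=0: C(4,0)·0.83^0·0.17^4 = 0.0008352
  k=1: C(4,1)·0.83^1·0.17^3 = 0.0163112
  k=2: C(4,2)·0.83^2·0.17^2 = 0.1194553
P(X ≤ 2) = 0.1366016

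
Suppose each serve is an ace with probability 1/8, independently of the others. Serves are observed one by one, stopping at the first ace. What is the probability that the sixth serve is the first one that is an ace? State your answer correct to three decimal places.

0.064

Geometric (trials to first success), p = 0.125.
P(Y = 6) = (1−p)^5 · p = 0.51291 · 0.125 = 0.06411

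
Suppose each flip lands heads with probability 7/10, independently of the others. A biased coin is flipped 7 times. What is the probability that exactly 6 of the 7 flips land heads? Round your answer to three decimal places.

0.247

X ~ Binomial(n=7, p=0.70).
P(X=6) = C(7,6) · p^6 · (1−p)^1
= 7 · 0.11765 · 0.3 = 0.24706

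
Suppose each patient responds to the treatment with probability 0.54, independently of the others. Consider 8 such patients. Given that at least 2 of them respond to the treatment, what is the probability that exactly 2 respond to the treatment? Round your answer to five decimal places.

X ~ Binomial(8, 0.54). Want P(X=2 | X≥2) = P(X=2) / P(X≥2).
P(X=2) = C(8,2)·0.54^2·0.46^6 = 0.0773557
P(X≥2) = 1 − 0.0020048 − 0.0188273 = 0.9791679
Ratio = 0.0773557 / 0.9791679 = 0.0790015

0.07900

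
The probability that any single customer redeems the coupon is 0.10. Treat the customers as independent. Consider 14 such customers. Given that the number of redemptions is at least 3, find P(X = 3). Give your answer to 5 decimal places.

0.72131

X ~ Binomial(14, 0.10). Want P(X=3 | X≥3) = P(X=3) / P(X≥3).
P(X=3) = C(14,3)·0.10^3·0.90^11 = 0.1142271
P(X≥3) = 1 − 0.2287679 − 0.3558612 − 0.2570109 = 0.1583600
Ratio = 0.1142271 / 0.1583600 = 0.7213126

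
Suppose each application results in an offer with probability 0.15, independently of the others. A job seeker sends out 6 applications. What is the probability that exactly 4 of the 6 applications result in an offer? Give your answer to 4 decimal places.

X ~ Binomial(n=6, p=0.15).
P(X=4) = C(6,4) · p^4 · (1−p)^2
= 15 · 0.00050625 · 0.7225 = 0.005486

0.0055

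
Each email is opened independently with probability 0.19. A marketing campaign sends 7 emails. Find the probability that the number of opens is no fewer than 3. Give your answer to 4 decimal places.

0.1313

X ~ Binomial(7, 0.19); P(X ≥ 3) = Σ C(7,k) p^k (1−p)^(7−k) over k:
  k=3: C(7,3)·0.19^3·0.81^4 = 0.103340
  k=4: C(7,4)·0.19^4·0.81^3 = 0.024240
  k=5: C(7,5)·0.19^5·0.81^2 = 0.003412
  k=6: C(7,6)·0.19^6·0.81^1 = 0.000267
  k=7: C(7,7)·0.19^7·0.81^0 = 0.000009
Total = 0.131268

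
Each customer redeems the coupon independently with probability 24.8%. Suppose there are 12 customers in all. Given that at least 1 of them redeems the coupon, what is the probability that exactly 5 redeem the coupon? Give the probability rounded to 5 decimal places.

X ~ Binomial(12, 0.248). Want P(X=5 | X≥1) = P(X=5) / P(X≥1).
P(X=5) = C(12,5)·0.248^5·0.752^7 = 0.1010435
P(X≥1) = 1 − 0.0327050 = 0.9672950
Ratio = 0.1010435 / 0.9672950 = 0.1044599

0.10446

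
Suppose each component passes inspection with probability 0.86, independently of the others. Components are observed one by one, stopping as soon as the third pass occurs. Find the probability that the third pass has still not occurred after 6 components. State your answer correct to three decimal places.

0.005

Needing more than 6 components ⇔ fewer than 3 successes in the first 6. With X ~ Binomial(6, 0.86), P(Y > 6) = P(X ≤ 2).
  k=0: C(6,0)·0.86^0·0.14^6 = 0.00001
  k=1: C(6,1)·0.86^1·0.14^5 = 0.00028
  k=2: C(6,2)·0.86^2·0.14^4 = 0.00426
P(X ≤ 2) = 0.00455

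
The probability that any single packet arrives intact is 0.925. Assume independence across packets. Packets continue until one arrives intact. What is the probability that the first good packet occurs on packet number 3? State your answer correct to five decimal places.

0.00520

Geometric (trials to first success), p = 0.925.
P(Y = 3) = (1−p)^2 · p = 0.005625 · 0.925 = 0.0052031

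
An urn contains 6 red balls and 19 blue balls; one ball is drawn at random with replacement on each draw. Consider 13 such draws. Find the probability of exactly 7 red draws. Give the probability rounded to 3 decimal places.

0.015

X ~ Binomial(n=13, p=0.24).
P(X=7) = C(13,7) · p^7 · (1−p)^6
= 1716 · 4.5865e-05 · 0.1927 = 0.01517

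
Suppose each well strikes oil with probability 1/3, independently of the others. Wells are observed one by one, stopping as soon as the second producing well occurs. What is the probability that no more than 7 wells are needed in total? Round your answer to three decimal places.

0.737

Finishing within 7 wells ⇔ at least 2 successes in the first 7. With X ~ Binomial(7, 0.333333), P(Y ≤ 7) = 1 − P(X ≤ 1).
  k=0: C(7,0)·0.333333^0·0.666667^7 = 0.05853
  k=1: C(7,1)·0.333333^1·0.666667^6 = 0.20485
1 − 0.26337 = 0.73663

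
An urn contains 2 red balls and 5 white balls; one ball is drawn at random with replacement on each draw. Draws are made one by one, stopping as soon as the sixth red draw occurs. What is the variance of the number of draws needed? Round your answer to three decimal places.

Y = total draws until the sixth success; negative binomial with r=6, p=0.285714.
Var(Y) = r(1−p)/p² = 6·0.714286 / 0.285714² = 52.50000

52.500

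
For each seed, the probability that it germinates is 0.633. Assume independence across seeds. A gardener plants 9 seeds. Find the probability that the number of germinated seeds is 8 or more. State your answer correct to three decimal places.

X ~ Binomial(9, 0.633); P(X ≥ 8) = Σ C(9,k) p^k (1−p)^(9−k) over k:
  k=8: C(9,8)·0.633^8·0.367^1 = 0.08514
  k=9: C(9,9)·0.633^9·0.367^0 = 0.01632
Total = 0.10146

0.101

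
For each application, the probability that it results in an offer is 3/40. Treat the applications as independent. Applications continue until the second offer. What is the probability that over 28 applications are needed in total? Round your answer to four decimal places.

0.3686

Needing more than 28 applications ⇔ fewer than 2 successes in the first 28. With X ~ Binomial(28, 0.075), P(Y > 28) = P(X ≤ 1).
  k=0: C(28,0)·0.075^0·0.925^28 = 0.112712
  k=1: C(28,1)·0.075^1·0.925^27 = 0.255886
P(X ≤ 1) = 0.368597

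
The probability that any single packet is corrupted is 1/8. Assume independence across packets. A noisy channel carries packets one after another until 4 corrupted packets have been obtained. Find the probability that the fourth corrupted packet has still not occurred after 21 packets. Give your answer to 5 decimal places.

0.73658

Needing more than 21 packets ⇔ fewer than 4 successes in the first 21. With X ~ Binomial(21, 0.125), P(Y > 21) = P(X ≤ 3).
  k=0: C(21,0)·0.125^0·0.875^21 = 0.0605577
  k=1: C(21,1)·0.125^1·0.875^20 = 0.1816730
  k=2: C(21,2)·0.125^2·0.875^19 = 0.2595328
  k=3: C(21,3)·0.125^3·0.875^18 = 0.2348154
P(X ≤ 3) = 0.7365789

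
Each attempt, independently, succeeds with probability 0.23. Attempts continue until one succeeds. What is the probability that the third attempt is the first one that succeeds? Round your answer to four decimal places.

Geometric (trials to first success), p = 0.23.
P(Y = 3) = (1−p)^2 · p = 0.5929 · 0.23 = 0.136367

0.1364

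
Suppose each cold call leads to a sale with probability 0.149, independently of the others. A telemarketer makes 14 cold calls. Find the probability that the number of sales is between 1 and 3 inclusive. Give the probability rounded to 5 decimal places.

X ~ Binomial(14, 0.149); P(1 ≤ X ≤ 3) = Σ C(14,k) p^k (1−p)^(14−k) over k:
  k=1: C(14,1)·0.149^1·0.851^13 = 0.2560935
  k=2: C(14,2)·0.149^2·0.851^12 = 0.2914531
  k=3: C(14,3)·0.149^3·0.851^11 = 0.2041199
Total = 0.7516665

0.75167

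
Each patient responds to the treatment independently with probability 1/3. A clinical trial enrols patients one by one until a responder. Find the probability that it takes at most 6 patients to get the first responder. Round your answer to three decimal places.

Y = number of patients to the first success; geometric, p = 0.333333.
P(Y ≤ 6) = 1 − (1−p)^6 = 1 − 0.08779 = 0.91221

0.912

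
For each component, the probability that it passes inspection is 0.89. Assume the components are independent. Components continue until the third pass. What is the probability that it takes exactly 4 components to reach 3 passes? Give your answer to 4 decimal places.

Y = trial on which the third success occurs; negative binomial, r=3, p=0.89.
P(Y=4) = C(3,2) · p^3 · (1−p)^1
= 3 · 0.70497 · 0.11 = 0.232640

0.2326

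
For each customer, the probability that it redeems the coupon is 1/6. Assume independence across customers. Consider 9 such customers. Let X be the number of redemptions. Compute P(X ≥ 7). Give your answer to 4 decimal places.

X ~ Binomial(9, 0.166667); P(X ≥ 7) = Σ C(9,k) p^k (1−p)^(9−k) over k:
  k=7: C(9,7)·0.166667^7·0.833333^2 = 0.000089
  k=8: C(9,8)·0.166667^8·0.833333^1 = 0.000004
  k=9: C(9,9)·0.166667^9·0.833333^0 = 0.000000
Total = 0.000094

0.0001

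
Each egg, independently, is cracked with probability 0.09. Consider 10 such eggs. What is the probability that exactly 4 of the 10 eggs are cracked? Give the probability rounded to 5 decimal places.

X ~ Binomial(n=10, p=0.09).
P(X=4) = C(10,4) · p^4 · (1−p)^6
= 210 · 6.561e-05 · 0.56787 = 0.0078242

0.00782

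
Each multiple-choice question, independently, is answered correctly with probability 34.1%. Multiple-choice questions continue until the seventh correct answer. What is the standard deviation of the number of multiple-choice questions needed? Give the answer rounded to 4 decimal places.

6.2985

Y = total multiple-choice questions until the seventh success; negative binomial with r=7, p=0.341.
SD(Y) = √[r(1−p)/p²] = √(39.671141) = 6.298503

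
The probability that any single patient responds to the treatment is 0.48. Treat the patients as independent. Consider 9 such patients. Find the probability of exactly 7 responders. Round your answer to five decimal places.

X ~ Binomial(n=9, p=0.48).
P(X=7) = C(9,7) · p^7 · (1−p)^2
= 36 · 0.0058707 · 0.2704 = 0.0571476

0.05715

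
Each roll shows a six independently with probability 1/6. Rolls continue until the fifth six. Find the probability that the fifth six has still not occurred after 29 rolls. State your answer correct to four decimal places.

0.4564

Needing more than 29 rolls ⇔ fewer than 5 successes in the first 29. With X ~ Binomial(29, 0.166667), P(Y > 29) = P(X ≤ 4).
  k=0: C(29,0)·0.166667^0·0.833333^29 = 0.005055
  k=1: C(29,1)·0.166667^1·0.833333^28 = 0.029321
  k=2: C(29,2)·0.166667^2·0.833333^27 = 0.082097
  k=3: C(29,3)·0.166667^3·0.833333^26 = 0.147775
  k=4: C(29,4)·0.166667^4·0.833333^25 = 0.192108
P(X ≤ 4) = 0.456357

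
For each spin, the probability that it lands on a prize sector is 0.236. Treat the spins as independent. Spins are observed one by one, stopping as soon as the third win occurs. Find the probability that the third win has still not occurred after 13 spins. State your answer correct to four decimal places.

Needing more than 13 spins ⇔ fewer than 3 successes in the first 13. With X ~ Binomial(13, 0.236), P(Y > 13) = P(X ≤ 2).
  k=0: C(13,0)·0.236^0·0.764^13 = 0.030214
  k=1: C(13,1)·0.236^1·0.764^12 = 0.121332
  k=2: C(13,2)·0.236^2·0.764^11 = 0.224877
P(X ≤ 2) = 0.376424

0.3764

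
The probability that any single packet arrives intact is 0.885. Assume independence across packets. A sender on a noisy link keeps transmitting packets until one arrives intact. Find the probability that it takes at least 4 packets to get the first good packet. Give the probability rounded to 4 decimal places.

0.0015

Y = number of packets to the first success; geometric, p = 0.885.
P(Y > 3) = P(first 3 all fail) = (1−p)^3 = 0.001521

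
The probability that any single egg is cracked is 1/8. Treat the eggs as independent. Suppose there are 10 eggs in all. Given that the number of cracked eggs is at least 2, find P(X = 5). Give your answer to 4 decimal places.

X ~ Binomial(10, 0.125). Want P(X=5 | X≥2) = P(X=5) / P(X≥2).
P(X=5) = C(10,5)·0.125^5·0.875^5 = 0.003944
P(X≥2) = 1 − 0.263076 − 0.375822 = 0.361102
Ratio = 0.003944 / 0.361102 = 0.010923

0.0109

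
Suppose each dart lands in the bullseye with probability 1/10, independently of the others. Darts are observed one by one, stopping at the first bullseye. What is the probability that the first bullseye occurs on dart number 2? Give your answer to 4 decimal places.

Geometric (trials to first success), p = 0.10.
P(Y = 2) = (1−p)^1 · p = 0.9 · 0.10 = 0.090000

0.0900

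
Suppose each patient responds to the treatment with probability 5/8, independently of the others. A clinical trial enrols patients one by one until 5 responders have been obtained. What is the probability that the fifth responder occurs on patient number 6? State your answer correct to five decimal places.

0.17881

Y = trial on which the fifth success occurs; negative binomial, r=5, p=0.625.
P(Y=6) = C(5,4) · p^5 · (1−p)^1
= 5 · 0.095367 · 0.375 = 0.1788139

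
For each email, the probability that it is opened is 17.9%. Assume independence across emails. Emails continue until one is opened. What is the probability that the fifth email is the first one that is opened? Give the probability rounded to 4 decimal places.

0.0813

Geometric (trials to first success), p = 0.179.
P(Y = 5) = (1−p)^4 · p = 0.45433 · 0.179 = 0.081325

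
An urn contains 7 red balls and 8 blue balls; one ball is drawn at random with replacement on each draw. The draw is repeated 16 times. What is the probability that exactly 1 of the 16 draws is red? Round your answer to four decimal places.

X ~ Binomial(n=16, p=0.466667).
P(X=1) = C(16,1) · p^1 · (1−p)^15
= 16 · 0.46667 · 8.0349e-05 = 0.000600

0.0006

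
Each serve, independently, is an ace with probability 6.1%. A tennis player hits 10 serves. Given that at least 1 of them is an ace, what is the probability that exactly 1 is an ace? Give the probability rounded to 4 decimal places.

X ~ Binomial(10, 0.061). Want P(X=1 | X≥1) = P(X=1) / P(X≥1).
P(X=1) = C(10,1)·0.061^1·0.939^9 = 0.346195
P(X≥1) = 1 − 0.532913 = 0.467087
Ratio = 0.346195 / 0.467087 = 0.741177

0.7412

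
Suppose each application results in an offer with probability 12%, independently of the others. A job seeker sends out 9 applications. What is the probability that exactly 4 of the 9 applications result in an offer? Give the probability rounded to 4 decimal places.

0.0138

X ~ Binomial(n=9, p=0.12).
P(X=4) = C(9,4) · p^4 · (1−p)^5
= 126 · 0.00020736 · 0.52773 = 0.013788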